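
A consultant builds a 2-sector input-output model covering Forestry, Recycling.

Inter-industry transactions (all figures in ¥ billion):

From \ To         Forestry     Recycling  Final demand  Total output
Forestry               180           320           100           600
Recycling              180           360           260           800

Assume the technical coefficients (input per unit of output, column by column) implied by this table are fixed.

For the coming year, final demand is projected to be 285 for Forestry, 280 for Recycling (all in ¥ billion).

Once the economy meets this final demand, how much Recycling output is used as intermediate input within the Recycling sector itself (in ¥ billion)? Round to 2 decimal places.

Technical coefficients a_ij = z_ij / X_j:
  a_FF = 180/600 = 0.30, a_RF = 180/600 = 0.30
  a_FR = 320/800 = 0.40, a_RR = 360/800 = 0.45
I − A =
  [   0.70    -0.40]
  [  -0.30     0.55]
det(I−A) = (0.70)(0.55) − (-0.40)(-0.30) = 0.2650
adj(I−A) = [[0.55, 0.40], [0.30, 0.70]]
(I − A)⁻¹ = adj(I−A) / det(I−A) ≈
  [   2.0755     1.5094]
  [   1.1321     2.6415]
First solve x = (I − A)⁻¹ d = adj(I−A)·d / det(I−A); in particular x_R = (0.30·285 + 0.70·280) / 0.2650 = 281.50 / 0.2650 ≈ 1062.2642.
Intermediate flow from R to R: z_RR = a_RR · x_R = 0.45 × 281.50 / 0.2650 = 126.675 / 0.2650 ≈ 478.02.

z_RR = 478.02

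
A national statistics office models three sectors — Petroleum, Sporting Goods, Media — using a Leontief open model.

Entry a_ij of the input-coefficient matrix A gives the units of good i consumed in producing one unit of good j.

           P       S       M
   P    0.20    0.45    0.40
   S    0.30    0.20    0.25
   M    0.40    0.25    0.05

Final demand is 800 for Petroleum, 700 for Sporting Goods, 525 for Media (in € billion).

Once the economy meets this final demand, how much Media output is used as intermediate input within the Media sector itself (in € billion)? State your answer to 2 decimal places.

z_MM = 186.80

I − A =
  [   0.80    -0.45    -0.40]
  [  -0.30     0.80    -0.25]
  [  -0.40    -0.25     0.95]
Cofactors of I−A, C_ij = (−1)^(i+j)·(minor ij) (rows/columns in the sector order above):
  C_11 = (0.80)(0.95) − (-0.25)(-0.25) = 0.6975
  C_12 = −[(-0.30)(0.95) − (-0.25)(-0.40)] = 0.3850
  C_13 = (-0.30)(-0.25) − (0.80)(-0.40) = 0.3950
  C_21 = −[(-0.45)(0.95) − (-0.40)(-0.25)] = 0.5275
  C_22 = (0.80)(0.95) − (-0.40)(-0.40) = 0.6000
  C_23 = −[(0.80)(-0.25) − (-0.45)(-0.40)] = 0.3800
  C_31 = (-0.45)(-0.25) − (-0.40)(0.80) = 0.4325
  C_32 = −[(0.80)(-0.25) − (-0.40)(-0.30)] = 0.3200
  C_33 = (0.80)(0.80) − (-0.45)(-0.30) = 0.5050
det(I−A) = Σ_j (I−A)_1j·C_1j = (0.80)(0.6975) + (-0.45)(0.3850) + (-0.40)(0.3950) = 0.22675
adj(I−A) = Cᵀ =
  [ 0.6975   0.5275   0.4325]
  [ 0.3850   0.6000   0.3200]
  [ 0.3950   0.3800   0.5050]
(I − A)⁻¹ = adj(I−A) / det(I−A) ≈
  [   3.0761     2.3264     1.9074]
  [   1.6979     2.6461     1.4112]
  [   1.7420     1.6759     2.2271]
First solve x = (I − A)⁻¹ d = adj(I−A)·d / det(I−A); in particular x_M = (0.3950·800 + 0.3800·700 + 0.5050·525) / 0.22675 = 847.125 / 0.22675 ≈ 3735.9427.
Intermediate flow from M to M: z_MM = a_MM · x_M = 0.05 × 847.125 / 0.22675 = 42.35625 / 0.22675 ≈ 186.80.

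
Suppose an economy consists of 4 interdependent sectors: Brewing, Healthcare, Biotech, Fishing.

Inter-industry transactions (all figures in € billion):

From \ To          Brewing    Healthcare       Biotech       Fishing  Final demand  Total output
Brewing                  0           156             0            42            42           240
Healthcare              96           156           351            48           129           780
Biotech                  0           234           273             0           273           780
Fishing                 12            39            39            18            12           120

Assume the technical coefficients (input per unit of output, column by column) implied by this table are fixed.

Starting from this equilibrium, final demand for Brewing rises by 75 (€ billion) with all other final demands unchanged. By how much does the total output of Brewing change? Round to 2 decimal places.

Technical coefficients a_ij = z_ij / X_j:
  a_11 = 0/240 = 0.00, a_21 = 96/240 = 0.40, a_31 = 0/240 = 0.00, a_41 = 12/240 = 0.05
  a_12 = 156/780 = 0.20, a_22 = 156/780 = 0.20, a_32 = 234/780 = 0.30, a_42 = 39/780 = 0.05
  a_13 = 0/780 = 0.00, a_23 = 351/780 = 0.45, a_33 = 273/780 = 0.35, a_43 = 39/780 = 0.05
  a_14 = 42/120 = 0.35, a_24 = 48/120 = 0.40, a_34 = 0/120 = 0.00, a_44 = 18/120 = 0.15
I − A =
  [   1.00    -0.20     0.00    -0.35]
  [  -0.40     0.80    -0.45    -0.40]
  [   0.00    -0.30     0.65     0.00]
  [  -0.05    -0.05    -0.05     0.85]
Compute the cofactors C_ij = (−1)^(i+j)·(3×3 minor ij) of I−A; the adjugate is their transpose:
adj(I−A) = Cᵀ =
  [ 0.308250   0.127125   0.102375   0.186750]
  [ 0.234000   0.541125   0.401625   0.351000]
  [ 0.108000   0.249750   0.567000   0.162000]
  [ 0.038250   0.054000   0.063000   0.333000]
det(I−A) = Σ_j (I−A)_1j·C_1j = (1.00)(0.308250) + (-0.20)(0.234000) + (0.00)(0.108000) + (-0.35)(0.038250) = 0.2480625
(I − A)⁻¹ = adj(I−A) / det(I−A) ≈
  [   1.2426     0.5125     0.4127     0.7528]
  [   0.9433     2.1814     1.6190     1.4150]
  [   0.4354     1.0068     2.2857     0.6531]
  [   0.1542     0.2177     0.2540     1.3424]
Δx = (I − A)⁻¹ Δd with Δd having +75 in the Brewing component and 0 elsewhere.
So Δx_1 = L_11 · (+75), where L_11 = adj(I−A)_11 / det(I−A) = 0.308250 / 0.2480625.
Δx_1 = 0.308250 × (+75) / 0.2480625 = 23.11875 / 0.2480625 ≈ 93.20.

Δx_1 = 93.20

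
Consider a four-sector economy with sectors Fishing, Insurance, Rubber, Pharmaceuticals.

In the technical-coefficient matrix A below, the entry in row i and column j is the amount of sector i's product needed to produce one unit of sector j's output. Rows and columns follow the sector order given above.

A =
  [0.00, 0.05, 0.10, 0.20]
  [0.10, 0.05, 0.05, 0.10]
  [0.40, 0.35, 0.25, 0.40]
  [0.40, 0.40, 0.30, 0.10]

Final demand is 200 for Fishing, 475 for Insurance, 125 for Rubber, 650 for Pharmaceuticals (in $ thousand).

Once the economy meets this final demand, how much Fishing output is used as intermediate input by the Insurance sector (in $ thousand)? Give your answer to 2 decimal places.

z_12 = 49.09

I − A =
  [   1.00    -0.05    -0.10    -0.20]
  [  -0.10     0.95    -0.05    -0.10]
  [  -0.40    -0.35     0.75    -0.40]
  [  -0.40    -0.40    -0.30     0.90]
Compute the cofactors C_ij = (−1)^(i+j)·(3×3 minor ij) of I−A; the adjugate is their transpose:
adj(I−A) = Cᵀ =
  [ 0.46300   0.15625   0.14625   0.18525]
  [ 0.12350   0.41900   0.09000   0.11400]
  [ 0.53950   0.50500   0.72450   0.49800]
  [ 0.44050   0.42400   0.34650   0.64875]
det(I−A) = Σ_j (I−A)_1j·C_1j = (1.00)(0.46300) + (-0.05)(0.12350) + (-0.10)(0.53950) + (-0.20)(0.44050) = 0.314775
(I − A)⁻¹ = adj(I−A) / det(I−A) ≈
  [   1.4709     0.4964     0.4646     0.5885]
  [   0.3923     1.3311     0.2859     0.3622]
  [   1.7139     1.6043     2.3016     1.5821]
  [   1.3994     1.3470     1.1008     2.0610]
First solve x = (I − A)⁻¹ d = adj(I−A)·d / det(I−A); in particular x_2 = (0.12350·200 + 0.41900·475 + 0.09000·125 + 0.11400·650) / 0.314775 = 309.075 / 0.314775 ≈ 981.8918.
Intermediate flow from 1 to 2: z_12 = a_12 · x_2 = 0.05 × 309.075 / 0.314775 = 15.45375 / 0.314775 ≈ 49.09.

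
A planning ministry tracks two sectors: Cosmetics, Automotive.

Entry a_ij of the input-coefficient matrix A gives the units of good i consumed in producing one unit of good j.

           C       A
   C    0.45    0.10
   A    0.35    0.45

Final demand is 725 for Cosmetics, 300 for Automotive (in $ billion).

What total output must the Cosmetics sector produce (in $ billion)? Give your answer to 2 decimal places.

x_C = 1602.80

I − A =
  [   0.55    -0.10]
  [  -0.35     0.55]
det(I−A) = (0.55)(0.55) − (-0.10)(-0.35) = 0.2675
adj(I−A) = [[0.55, 0.10], [0.35, 0.55]]
(I − A)⁻¹ = adj(I−A) / det(I−A) ≈
  [   2.0561     0.3738]
  [   1.3084     2.0561]
x = (I − A)⁻¹ d = adj(I−A)·d / det(I−A), with det(I−A) = 0.2675:
  x_C = (0.55·725 + 0.10·300) / 0.2675 = 428.75 / 0.2675 ≈ 1602.80
  x_A = (0.35·725 + 0.55·300) / 0.2675 = 418.75 / 0.2675 ≈ 1565.42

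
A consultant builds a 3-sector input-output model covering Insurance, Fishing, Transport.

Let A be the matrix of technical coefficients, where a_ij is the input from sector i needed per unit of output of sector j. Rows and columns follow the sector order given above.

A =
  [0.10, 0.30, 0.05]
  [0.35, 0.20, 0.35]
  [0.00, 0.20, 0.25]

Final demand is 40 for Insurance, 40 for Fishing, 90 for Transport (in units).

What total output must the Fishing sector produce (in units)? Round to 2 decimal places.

x_F = 170.80

I − A =
  [   0.90    -0.30    -0.05]
  [  -0.35     0.80    -0.35]
  [   0.00    -0.20     0.75]
Cofactors of I−A, C_ij = (−1)^(i+j)·(minor ij) (rows/columns in the sector order above):
  C_11 = (0.80)(0.75) − (-0.35)(-0.20) = 0.5300
  C_12 = −[(-0.35)(0.75) − (-0.35)(0.00)] = 0.2625
  C_13 = (-0.35)(-0.20) − (0.80)(0.00) = 0.0700
  C_21 = −[(-0.30)(0.75) − (-0.05)(-0.20)] = 0.2350
  C_22 = (0.90)(0.75) − (-0.05)(0.00) = 0.6750
  C_23 = −[(0.90)(-0.20) − (-0.30)(0.00)] = 0.1800
  C_31 = (-0.30)(-0.35) − (-0.05)(0.80) = 0.1450
  C_32 = −[(0.90)(-0.35) − (-0.05)(-0.35)] = 0.3325
  C_33 = (0.90)(0.80) − (-0.30)(-0.35) = 0.6150
det(I−A) = Σ_j (I−A)_1j·C_1j = (0.90)(0.5300) + (-0.30)(0.2625) + (-0.05)(0.0700) = 0.39475
adj(I−A) = Cᵀ =
  [ 0.5300   0.2350   0.1450]
  [ 0.2625   0.6750   0.3325]
  [ 0.0700   0.1800   0.6150]
(I − A)⁻¹ = adj(I−A) / det(I−A) ≈
  [   1.3426     0.5953     0.3673]
  [   0.6650     1.7099     0.8423]
  [   0.1773     0.4560     1.5579]
x = (I − A)⁻¹ d = adj(I−A)·d / det(I−A), with det(I−A) = 0.39475:
  x_I = (0.5300·40 + 0.2350·40 + 0.1450·90) / 0.39475 = 43.65 / 0.39475 ≈ 110.58
  x_F = (0.2625·40 + 0.6750·40 + 0.3325·90) / 0.39475 = 67.425 / 0.39475 ≈ 170.80
  x_T = (0.0700·40 + 0.1800·40 + 0.6150·90) / 0.39475 = 65.35 / 0.39475 ≈ 165.55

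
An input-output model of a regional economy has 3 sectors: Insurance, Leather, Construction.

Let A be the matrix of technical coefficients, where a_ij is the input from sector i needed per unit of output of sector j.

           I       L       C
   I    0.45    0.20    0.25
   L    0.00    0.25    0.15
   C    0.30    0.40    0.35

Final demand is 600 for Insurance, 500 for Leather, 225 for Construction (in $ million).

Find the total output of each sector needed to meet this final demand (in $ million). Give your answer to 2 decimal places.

I − A =
  [   0.55    -0.20    -0.25]
  [   0.00     0.75    -0.15]
  [  -0.30    -0.40     0.65]
Cofactors of I−A, C_ij = (−1)^(i+j)·(minor ij) (rows/columns in the sector order above):
  C_11 = (0.75)(0.65) − (-0.15)(-0.40) = 0.4275
  C_12 = −[(0.00)(0.65) − (-0.15)(-0.30)] = 0.0450
  C_13 = (0.00)(-0.40) − (0.75)(-0.30) = 0.2250
  C_21 = −[(-0.20)(0.65) − (-0.25)(-0.40)] = 0.2300
  C_22 = (0.55)(0.65) − (-0.25)(-0.30) = 0.2825
  C_23 = −[(0.55)(-0.40) − (-0.20)(-0.30)] = 0.2800
  C_31 = (-0.20)(-0.15) − (-0.25)(0.75) = 0.2175
  C_32 = −[(0.55)(-0.15) − (-0.25)(0.00)] = 0.0825
  C_33 = (0.55)(0.75) − (-0.20)(0.00) = 0.4125
det(I−A) = Σ_j (I−A)_1j·C_1j = (0.55)(0.4275) + (-0.20)(0.0450) + (-0.25)(0.2250) = 0.169875
adj(I−A) = Cᵀ =
  [ 0.4275   0.2300   0.2175]
  [ 0.0450   0.2825   0.0825]
  [ 0.2250   0.2800   0.4125]
(I − A)⁻¹ = adj(I−A) / det(I−A) ≈
  [   2.5166     1.3539     1.2804]
  [   0.2649     1.6630     0.4857]
  [   1.3245     1.6483     2.4283]
x = (I − A)⁻¹ d = adj(I−A)·d / det(I−A), with det(I−A) = 0.169875:
  x_I = (0.4275·600 + 0.2300·500 + 0.2175·225) / 0.169875 = 420.4375 / 0.169875 ≈ 2474.98
  x_L = (0.0450·600 + 0.2825·500 + 0.0825·225) / 0.169875 = 186.8125 / 0.169875 ≈ 1099.71
  x_C = (0.2250·600 + 0.2800·500 + 0.4125·225) / 0.169875 = 367.8125 / 0.169875 ≈ 2165.19

x_I = 2474.98, x_L = 1099.71, x_C = 2165.19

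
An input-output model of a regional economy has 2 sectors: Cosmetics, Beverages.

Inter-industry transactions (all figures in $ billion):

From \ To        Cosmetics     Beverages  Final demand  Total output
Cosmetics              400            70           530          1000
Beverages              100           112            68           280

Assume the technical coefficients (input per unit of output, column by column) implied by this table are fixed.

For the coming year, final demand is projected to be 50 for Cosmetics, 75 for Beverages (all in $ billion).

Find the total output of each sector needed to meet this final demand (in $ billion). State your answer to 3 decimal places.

Technical coefficients a_ij = z_ij / X_j:
  a_CC = 400/1000 = 0.40, a_BC = 100/1000 = 0.10
  a_CB = 70/280 = 0.25, a_BB = 112/280 = 0.40
I − A =
  [   0.60    -0.25]
  [  -0.10     0.60]
det(I−A) = (0.60)(0.60) − (-0.25)(-0.10) = 0.3350
adj(I−A) = [[0.60, 0.25], [0.10, 0.60]]
(I − A)⁻¹ = adj(I−A) / det(I−A) ≈
  [   1.7910     0.7463]
  [   0.2985     1.7910]
x = (I − A)⁻¹ d = adj(I−A)·d / det(I−A), with det(I−A) = 0.3350:
  x_C = (0.60·50 + 0.25·75) / 0.3350 = 48.75 / 0.3350 ≈ 145.522
  x_B = (0.10·50 + 0.60·75) / 0.3350 = 50.00 / 0.3350 ≈ 149.254

x_C = 145.522, x_B = 149.254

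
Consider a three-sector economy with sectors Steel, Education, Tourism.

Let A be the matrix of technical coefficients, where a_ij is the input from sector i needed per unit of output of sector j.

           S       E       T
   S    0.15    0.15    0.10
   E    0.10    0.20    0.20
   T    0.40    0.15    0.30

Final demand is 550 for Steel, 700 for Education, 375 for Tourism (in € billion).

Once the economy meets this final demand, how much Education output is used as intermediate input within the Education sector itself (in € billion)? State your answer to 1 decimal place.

I − A =
  [   0.85    -0.15    -0.10]
  [  -0.10     0.80    -0.20]
  [  -0.40    -0.15     0.70]
Cofactors of I−A, C_ij = (−1)^(i+j)·(minor ij) (rows/columns in the sector order above):
  C_11 = (0.80)(0.70) − (-0.20)(-0.15) = 0.5300
  C_12 = −[(-0.10)(0.70) − (-0.20)(-0.40)] = 0.1500
  C_13 = (-0.10)(-0.15) − (0.80)(-0.40) = 0.3350
  C_21 = −[(-0.15)(0.70) − (-0.10)(-0.15)] = 0.1200
  C_22 = (0.85)(0.70) − (-0.10)(-0.40) = 0.5550
  C_23 = −[(0.85)(-0.15) − (-0.15)(-0.40)] = 0.1875
  C_31 = (-0.15)(-0.20) − (-0.10)(0.80) = 0.1100
  C_32 = −[(0.85)(-0.20) − (-0.10)(-0.10)] = 0.1800
  C_33 = (0.85)(0.80) − (-0.15)(-0.10) = 0.6650
det(I−A) = Σ_j (I−A)_1j·C_1j = (0.85)(0.5300) + (-0.15)(0.1500) + (-0.10)(0.3350) = 0.3945
adj(I−A) = Cᵀ =
  [ 0.5300   0.1200   0.1100]
  [ 0.1500   0.5550   0.1800]
  [ 0.3350   0.1875   0.6650]
(I − A)⁻¹ = adj(I−A) / det(I−A) ≈
  [   1.3435     0.3042     0.2788]
  [   0.3802     1.4068     0.4563]
  [   0.8492     0.4753     1.6857]
First solve x = (I − A)⁻¹ d = adj(I−A)·d / det(I−A); in particular x_E = (0.1500·550 + 0.5550·700 + 0.1800·375) / 0.3945 = 538.50 / 0.3945 ≈ 1365.019.
Intermediate flow from E to E: z_EE = a_EE · x_E = 0.20 × 538.50 / 0.3945 = 107.70 / 0.3945 ≈ 273.0.

z_EE = 273.0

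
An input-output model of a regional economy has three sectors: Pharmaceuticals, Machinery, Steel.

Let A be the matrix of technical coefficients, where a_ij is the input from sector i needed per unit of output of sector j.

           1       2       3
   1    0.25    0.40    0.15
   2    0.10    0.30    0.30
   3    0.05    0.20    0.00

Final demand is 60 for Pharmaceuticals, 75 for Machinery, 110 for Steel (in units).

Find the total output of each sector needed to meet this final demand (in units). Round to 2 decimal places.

x_1 = 224.08, x_2 = 209.01, x_3 = 163.01

I − A =
  [   0.75    -0.40    -0.15]
  [  -0.10     0.70    -0.30]
  [  -0.05    -0.20     1.00]
Cofactors of I−A, C_ij = (−1)^(i+j)·(minor ij) (rows/columns in the sector order above):
  C_11 = (0.70)(1.00) − (-0.30)(-0.20) = 0.6400
  C_12 = −[(-0.10)(1.00) − (-0.30)(-0.05)] = 0.1150
  C_13 = (-0.10)(-0.20) − (0.70)(-0.05) = 0.0550
  C_21 = −[(-0.40)(1.00) − (-0.15)(-0.20)] = 0.4300
  C_22 = (0.75)(1.00) − (-0.15)(-0.05) = 0.7425
  C_23 = −[(0.75)(-0.20) − (-0.40)(-0.05)] = 0.1700
  C_31 = (-0.40)(-0.30) − (-0.15)(0.70) = 0.2250
  C_32 = −[(0.75)(-0.30) − (-0.15)(-0.10)] = 0.2400
  C_33 = (0.75)(0.70) − (-0.40)(-0.10) = 0.4850
det(I−A) = Σ_j (I−A)_1j·C_1j = (0.75)(0.6400) + (-0.40)(0.1150) + (-0.15)(0.0550) = 0.42575
adj(I−A) = Cᵀ =
  [ 0.6400   0.4300   0.2250]
  [ 0.1150   0.7425   0.2400]
  [ 0.0550   0.1700   0.4850]
(I − A)⁻¹ = adj(I−A) / det(I−A) ≈
  [   1.5032     1.0100     0.5285]
  [   0.2701     1.7440     0.5637]
  [   0.1292     0.3993     1.1392]
x = (I − A)⁻¹ d = adj(I−A)·d / det(I−A), with det(I−A) = 0.42575:
  x_1 = (0.6400·60 + 0.4300·75 + 0.2250·110) / 0.42575 = 95.40 / 0.42575 ≈ 224.08
  x_2 = (0.1150·60 + 0.7425·75 + 0.2400·110) / 0.42575 = 88.9875 / 0.42575 ≈ 209.01
  x_3 = (0.0550·60 + 0.1700·75 + 0.4850·110) / 0.42575 = 69.40 / 0.42575 ≈ 163.01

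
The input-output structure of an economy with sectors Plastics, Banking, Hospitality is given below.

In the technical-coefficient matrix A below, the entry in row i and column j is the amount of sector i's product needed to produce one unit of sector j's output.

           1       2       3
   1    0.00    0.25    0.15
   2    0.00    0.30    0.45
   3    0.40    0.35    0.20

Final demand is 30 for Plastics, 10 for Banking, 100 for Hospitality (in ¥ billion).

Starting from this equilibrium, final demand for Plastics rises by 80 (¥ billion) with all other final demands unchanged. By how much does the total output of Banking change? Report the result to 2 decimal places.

Δx_2 = 45.64

I − A =
  [   1.00    -0.25    -0.15]
  [   0.00     0.70    -0.45]
  [  -0.40    -0.35     0.80]
Cofactors of I−A, C_ij = (−1)^(i+j)·(minor ij) (rows/columns in the sector order above):
  C_11 = (0.70)(0.80) − (-0.45)(-0.35) = 0.4025
  C_12 = −[(0.00)(0.80) − (-0.45)(-0.40)] = 0.1800
  C_13 = (0.00)(-0.35) − (0.70)(-0.40) = 0.2800
  C_21 = −[(-0.25)(0.80) − (-0.15)(-0.35)] = 0.2525
  C_22 = (1.00)(0.80) − (-0.15)(-0.40) = 0.7400
  C_23 = −[(1.00)(-0.35) − (-0.25)(-0.40)] = 0.4500
  C_31 = (-0.25)(-0.45) − (-0.15)(0.70) = 0.2175
  C_32 = −[(1.00)(-0.45) − (-0.15)(0.00)] = 0.4500
  C_33 = (1.00)(0.70) − (-0.25)(0.00) = 0.7000
det(I−A) = Σ_j (I−A)_1j·C_1j = (1.00)(0.4025) + (-0.25)(0.1800) + (-0.15)(0.2800) = 0.3155
adj(I−A) = Cᵀ =
  [ 0.4025   0.2525   0.2175]
  [ 0.1800   0.7400   0.4500]
  [ 0.2800   0.4500   0.7000]
(I − A)⁻¹ = adj(I−A) / det(I−A) ≈
  [   1.2758     0.8003     0.6894]
  [   0.5705     2.3455     1.4263]
  [   0.8875     1.4263     2.2187]
Δx = (I − A)⁻¹ Δd with Δd having +80 in the Plastics component and 0 elsewhere.
So Δx_2 = L_21 · (+80), where L_21 = adj(I−A)_21 / det(I−A) = 0.1800 / 0.3155.
Δx_2 = 0.1800 × (+80) / 0.3155 = 14.40 / 0.3155 ≈ 45.64.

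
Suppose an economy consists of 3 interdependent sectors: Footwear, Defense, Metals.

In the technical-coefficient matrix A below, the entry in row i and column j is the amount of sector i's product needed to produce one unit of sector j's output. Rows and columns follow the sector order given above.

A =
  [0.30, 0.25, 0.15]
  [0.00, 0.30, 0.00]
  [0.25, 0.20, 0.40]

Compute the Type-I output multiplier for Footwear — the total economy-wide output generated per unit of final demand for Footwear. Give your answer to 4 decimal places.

m_1 = 2.2222

I − A =
  [   0.70    -0.25    -0.15]
  [   0.00     0.70     0.00]
  [  -0.25    -0.20     0.60]
Cofactors of I−A, C_ij = (−1)^(i+j)·(minor ij) (rows/columns in the sector order above):
  C_11 = (0.70)(0.60) − (0.00)(-0.20) = 0.4200
  C_12 = −[(0.00)(0.60) − (0.00)(-0.25)] = 0.0000
  C_13 = (0.00)(-0.20) − (0.70)(-0.25) = 0.1750
  C_21 = −[(-0.25)(0.60) − (-0.15)(-0.20)] = 0.1800
  C_22 = (0.70)(0.60) − (-0.15)(-0.25) = 0.3825
  C_23 = −[(0.70)(-0.20) − (-0.25)(-0.25)] = 0.2025
  C_31 = (-0.25)(0.00) − (-0.15)(0.70) = 0.1050
  C_32 = −[(0.70)(0.00) − (-0.15)(0.00)] = 0.0000
  C_33 = (0.70)(0.70) − (-0.25)(0.00) = 0.4900
det(I−A) = Σ_j (I−A)_1j·C_1j = (0.70)(0.4200) + (-0.25)(0.0000) + (-0.15)(0.1750) = 0.26775
adj(I−A) = Cᵀ =
  [ 0.4200   0.1800   0.1050]
  [ 0.0000   0.3825   0.0000]
  [ 0.1750   0.2025   0.4900]
(I − A)⁻¹ = adj(I−A) / det(I−A) ≈
  [   1.56863     0.67227     0.39216]
  [   0.00000     1.42857     0.00000]
  [   0.65359     0.75630     1.83007]
The output multiplier for sector j is the column-j sum of the Leontief inverse (I − A)⁻¹ = adj(I−A) / det(I−A).
Column 1 of adj(I−A): (0.4200, 0.0000, 0.1750); det(I−A) = 0.26775.
m_1 = (0.4200 + 0.0000 + 0.1750) / 0.26775 = 0.595 / 0.26775 ≈ 2.2222.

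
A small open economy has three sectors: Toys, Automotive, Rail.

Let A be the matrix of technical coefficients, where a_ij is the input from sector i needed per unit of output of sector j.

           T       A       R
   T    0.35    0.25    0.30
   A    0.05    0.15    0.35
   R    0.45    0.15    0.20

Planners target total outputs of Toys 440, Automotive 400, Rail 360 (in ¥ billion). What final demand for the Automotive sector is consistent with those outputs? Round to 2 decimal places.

I − A =
  [   0.65    -0.25    -0.30]
  [  -0.05     0.85    -0.35]
  [  -0.45    -0.15     0.80]
d = (I − A) x:
  d_T = (+0.65)·440 + (-0.25)·400 + (-0.30)·360 = 78.00
  d_A = (-0.05)·440 + (+0.85)·400 + (-0.35)·360 = 192.00
  d_R = (-0.45)·440 + (-0.15)·400 + (+0.80)·360 = 30.00

d_A = 192.00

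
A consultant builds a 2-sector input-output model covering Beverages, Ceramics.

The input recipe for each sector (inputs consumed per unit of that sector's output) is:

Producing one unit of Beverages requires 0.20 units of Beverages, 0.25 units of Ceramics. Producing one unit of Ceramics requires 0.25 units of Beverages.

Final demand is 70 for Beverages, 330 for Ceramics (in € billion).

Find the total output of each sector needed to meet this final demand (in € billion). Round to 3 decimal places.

I − A =
  [   0.80    -0.25]
  [  -0.25     1.00]
det(I−A) = (0.80)(1.00) − (-0.25)(-0.25) = 0.7375
adj(I−A) = [[1.00, 0.25], [0.25, 0.80]]
(I − A)⁻¹ = adj(I−A) / det(I−A) ≈
  [   1.3559     0.3390]
  [   0.3390     1.0847]
x = (I − A)⁻¹ d = adj(I−A)·d / det(I−A), with det(I−A) = 0.7375:
  x_B = (1.00·70 + 0.25·330) / 0.7375 = 152.50 / 0.7375 ≈ 206.780
  x_C = (0.25·70 + 0.80·330) / 0.7375 = 281.50 / 0.7375 ≈ 381.695

x_B = 206.780, x_C = 381.695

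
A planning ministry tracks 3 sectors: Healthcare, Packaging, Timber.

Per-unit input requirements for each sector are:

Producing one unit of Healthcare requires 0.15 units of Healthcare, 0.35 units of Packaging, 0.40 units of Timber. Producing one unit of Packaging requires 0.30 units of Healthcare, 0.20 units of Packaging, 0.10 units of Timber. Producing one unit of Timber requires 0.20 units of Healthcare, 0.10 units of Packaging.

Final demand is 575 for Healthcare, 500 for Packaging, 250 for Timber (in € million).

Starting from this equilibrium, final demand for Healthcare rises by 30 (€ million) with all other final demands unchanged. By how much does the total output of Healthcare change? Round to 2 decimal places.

I − A =
  [   0.85    -0.30    -0.20]
  [  -0.35     0.80    -0.10]
  [  -0.40    -0.10     1.00]
Cofactors of I−A, C_ij = (−1)^(i+j)·(minor ij) (rows/columns in the sector order above):
  C_11 = (0.80)(1.00) − (-0.10)(-0.10) = 0.7900
  C_12 = −[(-0.35)(1.00) − (-0.10)(-0.40)] = 0.3900
  C_13 = (-0.35)(-0.10) − (0.80)(-0.40) = 0.3550
  C_21 = −[(-0.30)(1.00) − (-0.20)(-0.10)] = 0.3200
  C_22 = (0.85)(1.00) − (-0.20)(-0.40) = 0.7700
  C_23 = −[(0.85)(-0.10) − (-0.30)(-0.40)] = 0.2050
  C_31 = (-0.30)(-0.10) − (-0.20)(0.80) = 0.1900
  C_32 = −[(0.85)(-0.10) − (-0.20)(-0.35)] = 0.1550
  C_33 = (0.85)(0.80) − (-0.30)(-0.35) = 0.5750
det(I−A) = Σ_j (I−A)_1j·C_1j = (0.85)(0.7900) + (-0.30)(0.3900) + (-0.20)(0.3550) = 0.4835
adj(I−A) = Cᵀ =
  [ 0.7900   0.3200   0.1900]
  [ 0.3900   0.7700   0.1550]
  [ 0.3550   0.2050   0.5750]
(I − A)⁻¹ = adj(I−A) / det(I−A) ≈
  [   1.6339     0.6618     0.3930]
  [   0.8066     1.5926     0.3206]
  [   0.7342     0.4240     1.1892]
Δx = (I − A)⁻¹ Δd with Δd having +30 in the Healthcare component and 0 elsewhere.
So Δx_H = L_HH · (+30), where L_HH = adj(I−A)_HH / det(I−A) = 0.7900 / 0.4835.
Δx_H = 0.7900 × (+30) / 0.4835 = 23.70 / 0.4835 ≈ 49.02.

Δx_H = 49.02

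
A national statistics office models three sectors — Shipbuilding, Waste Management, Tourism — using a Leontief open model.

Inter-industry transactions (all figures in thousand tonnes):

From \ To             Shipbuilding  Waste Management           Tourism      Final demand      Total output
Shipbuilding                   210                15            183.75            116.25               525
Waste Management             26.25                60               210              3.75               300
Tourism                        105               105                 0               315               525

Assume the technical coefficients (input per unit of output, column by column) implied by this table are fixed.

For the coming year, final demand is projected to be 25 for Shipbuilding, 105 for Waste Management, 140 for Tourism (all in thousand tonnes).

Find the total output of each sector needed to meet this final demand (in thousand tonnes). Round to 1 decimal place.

Technical coefficients a_ij = z_ij / X_j:
  a_SS = 210/525 = 0.40, a_WS = 26.25/525 = 0.05, a_TS = 105/525 = 0.20
  a_SW = 15/300 = 0.05, a_WW = 60/300 = 0.20, a_TW = 105/300 = 0.35
  a_ST = 183.75/525 = 0.35, a_WT = 210/525 = 0.40, a_TT = 0/525 = 0.00
I − A =
  [   0.60    -0.05    -0.35]
  [  -0.05     0.80    -0.40]
  [  -0.20    -0.35     1.00]
Cofactors of I−A, C_ij = (−1)^(i+j)·(minor ij) (rows/columns in the sector order above):
  C_11 = (0.80)(1.00) − (-0.40)(-0.35) = 0.6600
  C_12 = −[(-0.05)(1.00) − (-0.40)(-0.20)] = 0.1300
  C_13 = (-0.05)(-0.35) − (0.80)(-0.20) = 0.1775
  C_21 = −[(-0.05)(1.00) − (-0.35)(-0.35)] = 0.1725
  C_22 = (0.60)(1.00) − (-0.35)(-0.20) = 0.5300
  C_23 = −[(0.60)(-0.35) − (-0.05)(-0.20)] = 0.2200
  C_31 = (-0.05)(-0.40) − (-0.35)(0.80) = 0.3000
  C_32 = −[(0.60)(-0.40) − (-0.35)(-0.05)] = 0.2575
  C_33 = (0.60)(0.80) − (-0.05)(-0.05) = 0.4775
det(I−A) = Σ_j (I−A)_1j·C_1j = (0.60)(0.6600) + (-0.05)(0.1300) + (-0.35)(0.1775) = 0.327375
adj(I−A) = Cᵀ =
  [ 0.6600   0.1725   0.3000]
  [ 0.1300   0.5300   0.2575]
  [ 0.1775   0.2200   0.4775]
(I − A)⁻¹ = adj(I−A) / det(I−A) ≈
  [   2.0160     0.5269     0.9164]
  [   0.3971     1.6189     0.7866]
  [   0.5422     0.6720     1.4586]
x = (I − A)⁻¹ d = adj(I−A)·d / det(I−A), with det(I−A) = 0.327375:
  x_S = (0.6600·25 + 0.1725·105 + 0.3000·140) / 0.327375 = 76.6125 / 0.327375 ≈ 234.0
  x_W = (0.1300·25 + 0.5300·105 + 0.2575·140) / 0.327375 = 94.95 / 0.327375 ≈ 290.0
  x_T = (0.1775·25 + 0.2200·105 + 0.4775·140) / 0.327375 = 94.3875 / 0.327375 ≈ 288.3

x_S = 234.0, x_W = 290.0, x_T = 288.3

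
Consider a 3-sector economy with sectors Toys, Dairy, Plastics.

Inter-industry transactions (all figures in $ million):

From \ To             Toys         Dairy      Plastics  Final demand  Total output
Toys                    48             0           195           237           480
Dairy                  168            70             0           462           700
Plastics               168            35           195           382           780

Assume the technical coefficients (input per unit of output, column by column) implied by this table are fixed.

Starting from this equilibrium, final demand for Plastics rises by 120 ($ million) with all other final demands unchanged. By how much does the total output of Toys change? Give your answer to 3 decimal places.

Δx_T = 51.490

Technical coefficients a_ij = z_ij / X_j:
  a_TT = 48/480 = 0.10, a_DT = 168/480 = 0.35, a_PT = 168/480 = 0.35
  a_TD = 0/700 = 0.00, a_DD = 70/700 = 0.10, a_PD = 35/700 = 0.05
  a_TP = 195/780 = 0.25, a_DP = 0/780 = 0.00, a_PP = 195/780 = 0.25
I − A =
  [   0.90     0.00    -0.25]
  [  -0.35     0.90     0.00]
  [  -0.35    -0.05     0.75]
Cofactors of I−A, C_ij = (−1)^(i+j)·(minor ij) (rows/columns in the sector order above):
  C_11 = (0.90)(0.75) − (0.00)(-0.05) = 0.6750
  C_12 = −[(-0.35)(0.75) − (0.00)(-0.35)] = 0.2625
  C_13 = (-0.35)(-0.05) − (0.90)(-0.35) = 0.3325
  C_21 = −[(0.00)(0.75) − (-0.25)(-0.05)] = 0.0125
  C_22 = (0.90)(0.75) − (-0.25)(-0.35) = 0.5875
  C_23 = −[(0.90)(-0.05) − (0.00)(-0.35)] = 0.0450
  C_31 = (0.00)(0.00) − (-0.25)(0.90) = 0.2250
  C_32 = −[(0.90)(0.00) − (-0.25)(-0.35)] = 0.0875
  C_33 = (0.90)(0.90) − (0.00)(-0.35) = 0.8100
det(I−A) = Σ_j (I−A)_1j·C_1j = (0.90)(0.6750) + (0.00)(0.2625) + (-0.25)(0.3325) = 0.524375
adj(I−A) = Cᵀ =
  [ 0.6750   0.0125   0.2250]
  [ 0.2625   0.5875   0.0875]
  [ 0.3325   0.0450   0.8100]
(I − A)⁻¹ = adj(I−A) / det(I−A) ≈
  [   1.2872     0.0238     0.4291]
  [   0.5006     1.1204     0.1669]
  [   0.6341     0.0858     1.5447]
Δx = (I − A)⁻¹ Δd with Δd having +120 in the Plastics component and 0 elsewhere.
So Δx_T = L_TP · (+120), where L_TP = adj(I−A)_TP / det(I−A) = 0.2250 / 0.524375.
Δx_T = 0.2250 × (+120) / 0.524375 = 27.00 / 0.524375 ≈ 51.490.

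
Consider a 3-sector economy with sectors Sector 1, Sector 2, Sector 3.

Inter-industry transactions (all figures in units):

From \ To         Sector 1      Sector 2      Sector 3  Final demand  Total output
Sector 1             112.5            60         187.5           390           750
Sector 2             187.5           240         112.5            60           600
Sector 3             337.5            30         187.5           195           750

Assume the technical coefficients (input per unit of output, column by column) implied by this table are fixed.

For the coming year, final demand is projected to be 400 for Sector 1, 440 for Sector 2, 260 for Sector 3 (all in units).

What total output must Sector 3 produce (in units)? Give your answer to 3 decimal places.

Technical coefficients a_ij = z_ij / X_j:
  a_11 = 112.5/750 = 0.15, a_21 = 187.5/750 = 0.25, a_31 = 337.5/750 = 0.45
  a_12 = 60/600 = 0.10, a_22 = 240/600 = 0.40, a_32 = 30/600 = 0.05
  a_13 = 187.5/750 = 0.25, a_23 = 112.5/750 = 0.15, a_33 = 187.5/750 = 0.25
I − A =
  [   0.85    -0.10    -0.25]
  [  -0.25     0.60    -0.15]
  [  -0.45    -0.05     0.75]
Cofactors of I−A, C_ij = (−1)^(i+j)·(minor ij) (rows/columns in the sector order above):
  C_11 = (0.60)(0.75) − (-0.15)(-0.05) = 0.4425
  C_12 = −[(-0.25)(0.75) − (-0.15)(-0.45)] = 0.2550
  C_13 = (-0.25)(-0.05) − (0.60)(-0.45) = 0.2825
  C_21 = −[(-0.10)(0.75) − (-0.25)(-0.05)] = 0.0875
  C_22 = (0.85)(0.75) − (-0.25)(-0.45) = 0.5250
  C_23 = −[(0.85)(-0.05) − (-0.10)(-0.45)] = 0.0875
  C_31 = (-0.10)(-0.15) − (-0.25)(0.60) = 0.1650
  C_32 = −[(0.85)(-0.15) − (-0.25)(-0.25)] = 0.1900
  C_33 = (0.85)(0.60) − (-0.10)(-0.25) = 0.4850
det(I−A) = Σ_j (I−A)_1j·C_1j = (0.85)(0.4425) + (-0.10)(0.2550) + (-0.25)(0.2825) = 0.2800
adj(I−A) = Cᵀ =
  [ 0.4425   0.0875   0.1650]
  [ 0.2550   0.5250   0.1900]
  [ 0.2825   0.0875   0.4850]
(I − A)⁻¹ = adj(I−A) / det(I−A) ≈
  [   1.5804     0.3125     0.5893]
  [   0.9107     1.8750     0.6786]
  [   1.0089     0.3125     1.7321]
x = (I − A)⁻¹ d = adj(I−A)·d / det(I−A), with det(I−A) = 0.2800:
  x_1 = (0.4425·400 + 0.0875·440 + 0.1650·260) / 0.2800 = 258.40 / 0.2800 ≈ 922.857
  x_2 = (0.2550·400 + 0.5250·440 + 0.1900·260) / 0.2800 = 382.40 / 0.2800 ≈ 1365.714
  x_3 = (0.2825·400 + 0.0875·440 + 0.4850·260) / 0.2800 = 277.60 / 0.2800 ≈ 991.429

x_3 = 991.429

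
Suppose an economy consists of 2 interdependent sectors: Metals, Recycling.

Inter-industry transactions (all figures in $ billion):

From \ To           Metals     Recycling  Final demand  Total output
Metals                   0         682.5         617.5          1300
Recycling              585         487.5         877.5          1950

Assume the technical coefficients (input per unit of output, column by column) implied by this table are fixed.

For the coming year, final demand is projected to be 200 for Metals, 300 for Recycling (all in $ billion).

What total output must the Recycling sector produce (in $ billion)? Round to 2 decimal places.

Technical coefficients a_ij = z_ij / X_j:
  a_MM = 0/1300 = 0.00, a_RM = 585/1300 = 0.45
  a_MR = 682.5/1950 = 0.35, a_RR = 487.5/1950 = 0.25
I − A =
  [   1.00    -0.35]
  [  -0.45     0.75]
det(I−A) = (1.00)(0.75) − (-0.35)(-0.45) = 0.5925
adj(I−A) = [[0.75, 0.35], [0.45, 1.00]]
(I − A)⁻¹ = adj(I−A) / det(I−A) ≈
  [   1.2658     0.5907]
  [   0.7595     1.6878]
x = (I − A)⁻¹ d = adj(I−A)·d / det(I−A), with det(I−A) = 0.5925:
  x_M = (0.75·200 + 0.35·300) / 0.5925 = 255.00 / 0.5925 ≈ 430.38
  x_R = (0.45·200 + 1.00·300) / 0.5925 = 390.00 / 0.5925 ≈ 658.23

x_R = 658.23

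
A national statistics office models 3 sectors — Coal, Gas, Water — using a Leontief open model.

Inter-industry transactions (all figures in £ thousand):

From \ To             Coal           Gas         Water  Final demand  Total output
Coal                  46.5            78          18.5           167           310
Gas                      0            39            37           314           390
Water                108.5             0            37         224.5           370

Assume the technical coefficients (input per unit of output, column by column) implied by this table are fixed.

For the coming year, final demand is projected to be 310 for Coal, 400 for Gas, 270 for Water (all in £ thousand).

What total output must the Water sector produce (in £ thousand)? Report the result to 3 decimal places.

Technical coefficients a_ij = z_ij / X_j:
  a_11 = 46.5/310 = 0.15, a_21 = 0/310 = 0.00, a_31 = 108.5/310 = 0.35
  a_12 = 78/390 = 0.20, a_22 = 39/390 = 0.10, a_32 = 0/390 = 0.00
  a_13 = 18.5/370 = 0.05, a_23 = 37/370 = 0.10, a_33 = 37/370 = 0.10
I − A =
  [   0.85    -0.20    -0.05]
  [   0.00     0.90    -0.10]
  [  -0.35     0.00     0.90]
Cofactors of I−A, C_ij = (−1)^(i+j)·(minor ij) (rows/columns in the sector order above):
  C_11 = (0.90)(0.90) − (-0.10)(0.00) = 0.8100
  C_12 = −[(0.00)(0.90) − (-0.10)(-0.35)] = 0.0350
  C_13 = (0.00)(0.00) − (0.90)(-0.35) = 0.3150
  C_21 = −[(-0.20)(0.90) − (-0.05)(0.00)] = 0.1800
  C_22 = (0.85)(0.90) − (-0.05)(-0.35) = 0.7475
  C_23 = −[(0.85)(0.00) − (-0.20)(-0.35)] = 0.0700
  C_31 = (-0.20)(-0.10) − (-0.05)(0.90) = 0.0650
  C_32 = −[(0.85)(-0.10) − (-0.05)(0.00)] = 0.0850
  C_33 = (0.85)(0.90) − (-0.20)(0.00) = 0.7650
det(I−A) = Σ_j (I−A)_1j·C_1j = (0.85)(0.8100) + (-0.20)(0.0350) + (-0.05)(0.3150) = 0.66575
adj(I−A) = Cᵀ =
  [ 0.8100   0.1800   0.0650]
  [ 0.0350   0.7475   0.0850]
  [ 0.3150   0.0700   0.7650]
(I − A)⁻¹ = adj(I−A) / det(I−A) ≈
  [   1.2167     0.2704     0.0976]
  [   0.0526     1.1228     0.1277]
  [   0.4732     0.1051     1.1491]
x = (I − A)⁻¹ d = adj(I−A)·d / det(I−A), with det(I−A) = 0.66575:
  x_1 = (0.8100·310 + 0.1800·400 + 0.0650·270) / 0.66575 = 340.65 / 0.66575 ≈ 511.679
  x_2 = (0.0350·310 + 0.7475·400 + 0.0850·270) / 0.66575 = 332.80 / 0.66575 ≈ 499.887
  x_3 = (0.3150·310 + 0.0700·400 + 0.7650·270) / 0.66575 = 332.20 / 0.66575 ≈ 498.986

x_3 = 498.986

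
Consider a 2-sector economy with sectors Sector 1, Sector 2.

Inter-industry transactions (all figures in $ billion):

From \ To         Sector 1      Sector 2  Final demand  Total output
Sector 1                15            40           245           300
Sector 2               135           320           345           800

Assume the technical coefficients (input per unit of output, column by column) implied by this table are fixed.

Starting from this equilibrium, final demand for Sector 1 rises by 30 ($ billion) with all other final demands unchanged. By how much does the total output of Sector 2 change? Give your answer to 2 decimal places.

Technical coefficients a_ij = z_ij / X_j:
  a_11 = 15/300 = 0.05, a_21 = 135/300 = 0.45
  a_12 = 40/800 = 0.05, a_22 = 320/800 = 0.40
I − A =
  [   0.95    -0.05]
  [  -0.45     0.60]
det(I−A) = (0.95)(0.60) − (-0.05)(-0.45) = 0.5475
adj(I−A) = [[0.60, 0.05], [0.45, 0.95]]
(I − A)⁻¹ = adj(I−A) / det(I−A) ≈
  [   1.0959     0.0913]
  [   0.8219     1.7352]
Δx = (I − A)⁻¹ Δd with Δd having +30 in the Sector 1 component and 0 elsewhere.
So Δx_2 = L_21 · (+30), where L_21 = adj(I−A)_21 / det(I−A) = 0.45 / 0.5475.
Δx_2 = 0.45 × (+30) / 0.5475 = 13.50 / 0.5475 ≈ 24.66.

Δx_2 = 24.66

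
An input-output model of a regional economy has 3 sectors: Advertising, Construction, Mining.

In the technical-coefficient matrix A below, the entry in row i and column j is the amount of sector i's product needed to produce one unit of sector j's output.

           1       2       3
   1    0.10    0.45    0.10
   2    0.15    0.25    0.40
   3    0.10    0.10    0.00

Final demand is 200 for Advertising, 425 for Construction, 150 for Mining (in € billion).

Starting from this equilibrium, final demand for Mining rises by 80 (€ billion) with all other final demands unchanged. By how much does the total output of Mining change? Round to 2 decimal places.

I − A =
  [   0.90    -0.45    -0.10]
  [  -0.15     0.75    -0.40]
  [  -0.10    -0.10     1.00]
Cofactors of I−A, C_ij = (−1)^(i+j)·(minor ij) (rows/columns in the sector order above):
  C_11 = (0.75)(1.00) − (-0.40)(-0.10) = 0.7100
  C_12 = −[(-0.15)(1.00) − (-0.40)(-0.10)] = 0.1900
  C_13 = (-0.15)(-0.10) − (0.75)(-0.10) = 0.0900
  C_21 = −[(-0.45)(1.00) − (-0.10)(-0.10)] = 0.4600
  C_22 = (0.90)(1.00) − (-0.10)(-0.10) = 0.8900
  C_23 = −[(0.90)(-0.10) − (-0.45)(-0.10)] = 0.1350
  C_31 = (-0.45)(-0.40) − (-0.10)(0.75) = 0.2550
  C_32 = −[(0.90)(-0.40) − (-0.10)(-0.15)] = 0.3750
  C_33 = (0.90)(0.75) − (-0.45)(-0.15) = 0.6075
det(I−A) = Σ_j (I−A)_1j·C_1j = (0.90)(0.7100) + (-0.45)(0.1900) + (-0.10)(0.0900) = 0.5445
adj(I−A) = Cᵀ =
  [ 0.7100   0.4600   0.2550]
  [ 0.1900   0.8900   0.3750]
  [ 0.0900   0.1350   0.6075]
(I − A)⁻¹ = adj(I−A) / det(I−A) ≈
  [   1.3039     0.8448     0.4683]
  [   0.3489     1.6345     0.6887]
  [   0.1653     0.2479     1.1157]
Δx = (I − A)⁻¹ Δd with Δd having +80 in the Mining component and 0 elsewhere.
So Δx_3 = L_33 · (+80), where L_33 = adj(I−A)_33 / det(I−A) = 0.6075 / 0.5445.
Δx_3 = 0.6075 × (+80) / 0.5445 = 48.60 / 0.5445 ≈ 89.26.

Δx_3 = 89.26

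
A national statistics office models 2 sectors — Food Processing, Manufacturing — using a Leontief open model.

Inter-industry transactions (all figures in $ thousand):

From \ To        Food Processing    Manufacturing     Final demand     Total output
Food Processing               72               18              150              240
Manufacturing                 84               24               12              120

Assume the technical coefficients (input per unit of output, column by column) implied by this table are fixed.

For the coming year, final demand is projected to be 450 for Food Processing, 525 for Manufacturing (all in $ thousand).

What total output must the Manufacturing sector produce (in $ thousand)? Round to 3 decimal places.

Technical coefficients a_ij = z_ij / X_j:
  a_FF = 72/240 = 0.30, a_MF = 84/240 = 0.35
  a_FM = 18/120 = 0.15, a_MM = 24/120 = 0.20
I − A =
  [   0.70    -0.15]
  [  -0.35     0.80]
det(I−A) = (0.70)(0.80) − (-0.15)(-0.35) = 0.5075
adj(I−A) = [[0.80, 0.15], [0.35, 0.70]]
(I − A)⁻¹ = adj(I−A) / det(I−A) ≈
  [   1.5764     0.2956]
  [   0.6897     1.3793]
x = (I − A)⁻¹ d = adj(I−A)·d / det(I−A), with det(I−A) = 0.5075:
  x_F = (0.80·450 + 0.15·525) / 0.5075 = 438.75 / 0.5075 ≈ 864.532
  x_M = (0.35·450 + 0.70·525) / 0.5075 = 525.00 / 0.5075 ≈ 1034.483

x_M = 1034.483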